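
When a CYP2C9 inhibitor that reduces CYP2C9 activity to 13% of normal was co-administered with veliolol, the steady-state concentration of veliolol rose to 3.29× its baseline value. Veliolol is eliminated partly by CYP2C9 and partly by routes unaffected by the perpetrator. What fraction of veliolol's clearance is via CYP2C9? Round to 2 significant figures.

CL'/CL = 1 / 3.29 = 0.304
0.13·fm + (1 − fm) = 0.304
fm = (0.304 − 1) / (0.13 − 1) = 0.80

0.80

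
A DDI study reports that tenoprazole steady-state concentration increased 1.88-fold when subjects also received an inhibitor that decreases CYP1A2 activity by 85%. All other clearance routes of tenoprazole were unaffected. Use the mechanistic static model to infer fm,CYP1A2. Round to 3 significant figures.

CL'/CL = 1 / 1.88 = 0.5319
0.15·fm + (1 − fm) = 0.5319
fm = (0.5319 − 1) / (0.15 − 1) = 0.551

0.551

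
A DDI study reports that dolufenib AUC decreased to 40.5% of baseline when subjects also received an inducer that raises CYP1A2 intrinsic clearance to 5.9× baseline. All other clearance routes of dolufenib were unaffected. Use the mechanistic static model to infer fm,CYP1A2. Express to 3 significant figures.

0.300

Let fm be the CYP1A2 fraction. New clearance relative to baseline = fm × 5.9 + (1 − fm).
AUC ratio = 1 / (new CL fraction), so new CL fraction = 1 / 0.405 = 2.469.
fm × 5.9 + 1 − fm = 2.469  ⇒  fm × (5.9 − 1) = 1.469  ⇒  fm = 0.300.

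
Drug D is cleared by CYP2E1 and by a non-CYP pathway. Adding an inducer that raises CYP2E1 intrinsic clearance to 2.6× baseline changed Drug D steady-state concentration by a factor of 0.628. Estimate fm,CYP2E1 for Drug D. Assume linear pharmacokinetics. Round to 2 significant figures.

0.37

CL'/CL = 1 / 0.628 = 1.592
2.6·fm + (1 − fm) = 1.592
fm = (1.592 − 1) / (2.6 − 1) = 0.37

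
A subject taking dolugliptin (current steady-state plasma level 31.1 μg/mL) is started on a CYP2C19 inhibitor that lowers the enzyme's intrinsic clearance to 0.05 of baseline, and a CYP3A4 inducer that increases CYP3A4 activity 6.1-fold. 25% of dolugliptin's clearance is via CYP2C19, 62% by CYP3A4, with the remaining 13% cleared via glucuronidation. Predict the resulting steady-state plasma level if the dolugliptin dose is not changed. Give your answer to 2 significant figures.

CYP2C19: 0.25 × 0.05 = 0.0125
CYP3A4: 0.62 × 6.1 = 3.782
Other: 0.13 (unchanged)
CL_new/CL_old = 0.0125 + 3.782 + 0.13 = 3.9245.
Steady-state plasma level ∝ 1/CL: new value = 31.1 / 3.9245 = 7.9 μg/mL.

7.9 μg/mL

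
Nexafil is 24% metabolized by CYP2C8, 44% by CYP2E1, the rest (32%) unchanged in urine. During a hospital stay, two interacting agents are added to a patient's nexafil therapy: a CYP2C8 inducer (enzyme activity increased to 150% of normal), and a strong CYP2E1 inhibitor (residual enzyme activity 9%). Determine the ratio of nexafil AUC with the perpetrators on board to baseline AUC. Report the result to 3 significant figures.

The CYP2C8 pathway (24% of clearance) rises to 1.5× activity: 0.24 × 1.5 = 0.36.
The CYP2E1 pathway (44% of clearance) drops to 0.09× activity: 0.44 × 0.09 = 0.0396.
Non-CYP routes (32%) are unchanged.
Relative clearance = 0.36 + 0.0396 + 0.32 = 0.7196.
Net AUC ratio = 1 / 0.7196 = 1.39.

1.39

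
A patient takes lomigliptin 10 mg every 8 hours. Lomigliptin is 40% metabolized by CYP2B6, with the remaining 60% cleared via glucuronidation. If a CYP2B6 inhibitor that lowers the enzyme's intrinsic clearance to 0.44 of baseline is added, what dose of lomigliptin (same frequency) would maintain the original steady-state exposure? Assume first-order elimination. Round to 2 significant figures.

7.8 mg

The CYP2B6 pathway (40% of clearance) is reduced to 0.44× activity: 0.4 × 0.44 = 0.176.
The remaining 60% of clearance is unaffected.
New clearance relative to baseline: 0.176 + 0.6 = 0.776.
Exposure is unchanged when dose changes in proportion to clearance. New dose = 10 mg × 0.776 = 7.8 mg.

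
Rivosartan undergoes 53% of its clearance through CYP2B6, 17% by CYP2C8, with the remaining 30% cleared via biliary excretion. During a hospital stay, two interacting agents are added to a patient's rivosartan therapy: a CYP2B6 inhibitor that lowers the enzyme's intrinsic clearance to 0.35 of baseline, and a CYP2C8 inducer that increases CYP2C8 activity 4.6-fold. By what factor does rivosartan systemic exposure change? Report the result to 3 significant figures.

0.789

The CYP2B6 pathway (53% of clearance) is reduced to 0.35× activity: 0.53 × 0.35 = 0.1855.
The CYP2C8 pathway (17% of clearance) is boosted to 4.6× activity: 0.17 × 4.6 = 0.782.
Non-CYP routes (30%) are unchanged.
New clearance relative to baseline: 0.1855 + 0.782 + 0.3 = 1.2675.
Systemic exposure ∝ 1/CL: fold-change = 1 / 1.2675 = 0.789.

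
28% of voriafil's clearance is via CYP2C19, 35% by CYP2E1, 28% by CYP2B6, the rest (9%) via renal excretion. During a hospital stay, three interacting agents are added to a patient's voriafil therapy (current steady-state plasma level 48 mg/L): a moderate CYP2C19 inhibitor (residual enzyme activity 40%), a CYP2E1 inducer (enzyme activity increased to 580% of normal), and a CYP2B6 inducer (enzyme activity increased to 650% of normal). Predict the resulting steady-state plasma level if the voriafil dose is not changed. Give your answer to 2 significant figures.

CYP2C19: 0.28 × 0.4 = 0.112
CYP2E1: 0.35 × 5.8 = 2.03
CYP2B6: 0.28 × 6.5 = 1.82
Other: 0.09 (unchanged)
Relative clearance = 0.112 + 2.03 + 1.82 + 0.09 = 4.052.
Dividing the baseline by the relative clearance: 48 / 4.052 = 12 mg/L.

12 mg/L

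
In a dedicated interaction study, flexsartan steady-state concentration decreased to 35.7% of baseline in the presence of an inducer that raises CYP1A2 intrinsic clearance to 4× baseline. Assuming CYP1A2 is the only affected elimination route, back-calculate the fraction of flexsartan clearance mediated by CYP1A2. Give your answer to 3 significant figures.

0.600

CL'/CL = 1 / 0.357 = 2.801
4·fm + (1 − fm) = 2.801
fm = (2.801 − 1) / (4 − 1) = 0.600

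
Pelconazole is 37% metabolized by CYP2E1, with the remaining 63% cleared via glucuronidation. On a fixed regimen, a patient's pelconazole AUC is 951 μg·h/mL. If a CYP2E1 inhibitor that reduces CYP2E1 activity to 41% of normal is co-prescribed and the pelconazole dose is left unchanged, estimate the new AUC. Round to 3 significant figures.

CYP2E1: 0.37 × 0.41 = 0.1517
Other: 0.63 (unchanged)
CL_new/CL_old = 0.1517 + 0.63 = 0.7817.
AUC ∝ 1/CL, so new value = 951 / 0.7817 = 1.22 × 10³ μg·h/mL.

1.22 × 10³ μg·h/mL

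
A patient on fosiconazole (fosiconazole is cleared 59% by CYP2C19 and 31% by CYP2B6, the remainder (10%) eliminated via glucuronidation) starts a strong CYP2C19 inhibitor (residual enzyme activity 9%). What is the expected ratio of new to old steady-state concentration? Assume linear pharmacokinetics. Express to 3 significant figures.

2.16

The CYP2C19 pathway (59% of clearance) falls to 0.09× activity: 0.59 × 0.09 = 0.0531.
CYP2B6 (31%) and the residual 10% are unaffected.
CL_new/CL_old = 0.0531 + 0.31 + 0.1 = 0.4631.
Steady-state concentration is inversely proportional to clearance, so the fold-change is 1 / 0.4631 = 2.16.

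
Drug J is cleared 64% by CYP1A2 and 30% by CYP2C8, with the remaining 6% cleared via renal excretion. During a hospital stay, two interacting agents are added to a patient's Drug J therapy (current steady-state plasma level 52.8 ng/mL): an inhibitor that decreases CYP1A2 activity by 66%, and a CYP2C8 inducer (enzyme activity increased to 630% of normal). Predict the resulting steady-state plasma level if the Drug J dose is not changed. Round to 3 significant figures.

24.4 ng/mL

The CYP1A2 pathway (64% of clearance) is reduced to 0.34× activity: 0.64 × 0.34 = 0.2176.
The CYP2C8 pathway (30% of clearance) increases to 6.3× activity: 0.3 × 6.3 = 1.89.
The remaining 6% of clearance is unaffected.
New clearance relative to baseline: 0.2176 + 1.89 + 0.06 = 2.1676.
New steady-state plasma level = 52.8 / 2.1676 = 24.4 ng/mL (concentration scales inversely with clearance).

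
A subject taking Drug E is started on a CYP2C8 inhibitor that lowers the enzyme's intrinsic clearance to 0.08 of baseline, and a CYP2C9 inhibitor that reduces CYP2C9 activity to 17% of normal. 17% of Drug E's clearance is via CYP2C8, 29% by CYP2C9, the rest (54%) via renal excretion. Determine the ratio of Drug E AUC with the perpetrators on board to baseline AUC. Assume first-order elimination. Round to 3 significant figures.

1.66

CYP2C8: 0.17 × 0.08 = 0.0136
CYP2C9: 0.29 × 0.17 = 0.0493
Other: 0.54 (unchanged)
CL_new/CL_old = 0.0136 + 0.0493 + 0.54 = 0.6029.
AUC ∝ 1/CL: fold-change = 1 / 0.6029 = 1.66.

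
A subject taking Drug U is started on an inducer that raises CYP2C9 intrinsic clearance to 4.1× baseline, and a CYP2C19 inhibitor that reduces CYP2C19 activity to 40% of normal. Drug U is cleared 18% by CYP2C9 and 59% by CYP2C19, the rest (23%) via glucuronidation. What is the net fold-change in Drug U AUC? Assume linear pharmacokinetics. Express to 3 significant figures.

CYP2C9: 0.18 × 4.1 = 0.738
CYP2C19: 0.59 × 0.4 = 0.236
Other: 0.23 (unchanged)
CL_new/CL_old = 0.738 + 0.236 + 0.23 = 1.204.
AUC ∝ 1/CL: fold-change = 1 / 1.204 = 0.831.

0.831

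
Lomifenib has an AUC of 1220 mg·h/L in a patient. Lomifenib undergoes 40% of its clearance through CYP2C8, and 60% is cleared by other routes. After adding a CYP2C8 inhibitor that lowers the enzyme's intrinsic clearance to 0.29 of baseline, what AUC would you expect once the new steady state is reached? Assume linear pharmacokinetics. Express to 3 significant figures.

CYP2C8: 0.4 × 0.29 = 0.116
Other: 0.6 (unchanged)
Relative clearance = 0.116 + 0.6 = 0.716.
New AUC = baseline ÷ relative clearance = 1220 / 0.716 = 1.70 × 10³ mg·h/L.

1.70 × 10³ mg·h/L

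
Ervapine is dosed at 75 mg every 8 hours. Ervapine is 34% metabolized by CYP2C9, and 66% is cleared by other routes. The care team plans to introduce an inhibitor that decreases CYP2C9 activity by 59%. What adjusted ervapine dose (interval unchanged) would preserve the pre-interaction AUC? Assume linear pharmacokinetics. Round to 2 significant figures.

The CYP2C9 pathway (34% of clearance) falls to 0.41× activity: 0.34 × 0.41 = 0.1394.
The remaining 66% of clearance is unaffected.
New clearance relative to baseline: 0.1394 + 0.66 = 0.7994.
Exposure is unchanged when dose changes in proportion to clearance. New dose = 75 mg × 0.7994 = 60 mg.

60 mg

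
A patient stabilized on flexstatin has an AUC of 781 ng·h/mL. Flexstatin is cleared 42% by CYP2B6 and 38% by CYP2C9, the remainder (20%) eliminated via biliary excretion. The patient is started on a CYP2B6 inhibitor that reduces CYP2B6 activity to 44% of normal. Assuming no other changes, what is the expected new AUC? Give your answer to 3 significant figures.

1.02 × 10³ ng·h/mL

CYP2B6: 0.42 × 0.44 = 0.1848
CYP2C9: 0.38 (unchanged)
Other: 0.2 (unchanged)
CL_new/CL_old = 0.1848 + 0.38 + 0.2 = 0.7648.
New AUC = baseline ÷ relative clearance = 781 / 0.7648 = 1.02 × 10³ ng·h/mL.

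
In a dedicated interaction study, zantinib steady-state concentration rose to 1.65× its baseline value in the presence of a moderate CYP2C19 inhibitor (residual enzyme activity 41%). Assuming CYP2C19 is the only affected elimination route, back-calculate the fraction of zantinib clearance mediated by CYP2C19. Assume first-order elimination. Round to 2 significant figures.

Write x for the fraction cleared via CYP2C19. The observed steady-state concentration change means clearance fell to 1/1.65 = 0.6061 of baseline.
Only the CYP2C19 route changed, so 0.6061 = x·0.41 + (1 − x), giving x = 0.67.

0.67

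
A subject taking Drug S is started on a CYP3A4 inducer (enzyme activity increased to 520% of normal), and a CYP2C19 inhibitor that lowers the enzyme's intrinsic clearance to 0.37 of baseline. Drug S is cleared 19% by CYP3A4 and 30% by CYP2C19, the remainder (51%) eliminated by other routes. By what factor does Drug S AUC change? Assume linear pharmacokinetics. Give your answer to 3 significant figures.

0.622

CYP3A4: 0.19 × 5.2 = 0.988
CYP2C19: 0.3 × 0.37 = 0.111
Other: 0.51 (unchanged)
Relative clearance = 0.988 + 0.111 + 0.51 = 1.609.
AUC ∝ 1/CL: fold-change = 1 / 1.609 = 0.622.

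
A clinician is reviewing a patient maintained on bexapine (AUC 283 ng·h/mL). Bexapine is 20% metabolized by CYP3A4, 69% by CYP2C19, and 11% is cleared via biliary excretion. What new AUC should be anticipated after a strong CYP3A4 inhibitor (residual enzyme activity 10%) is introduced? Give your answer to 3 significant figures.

345 ng·h/mL

CYP3A4: 0.2 × 0.1 = 0.02
CYP2C19: 0.69 (unchanged)
Other: 0.11 (unchanged)
New clearance relative to baseline: 0.02 + 0.69 + 0.11 = 0.82.
New AUC = baseline ÷ relative clearance = 283 / 0.82 = 345 ng·h/mL.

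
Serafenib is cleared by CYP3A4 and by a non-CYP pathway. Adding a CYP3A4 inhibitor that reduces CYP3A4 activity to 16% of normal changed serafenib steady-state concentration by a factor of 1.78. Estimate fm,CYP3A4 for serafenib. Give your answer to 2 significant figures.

0.52

CL'/CL = 1 / 1.78 = 0.5618
0.16·fm + (1 − fm) = 0.5618
fm = (0.5618 − 1) / (0.16 − 1) = 0.52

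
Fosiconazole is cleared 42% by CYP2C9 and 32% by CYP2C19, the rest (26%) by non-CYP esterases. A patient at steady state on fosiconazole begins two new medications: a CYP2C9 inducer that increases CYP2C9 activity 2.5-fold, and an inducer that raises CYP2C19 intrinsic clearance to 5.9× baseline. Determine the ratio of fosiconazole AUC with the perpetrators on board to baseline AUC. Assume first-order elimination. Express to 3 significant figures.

0.313

CYP2C9: 0.42 × 2.5 = 1.05
CYP2C19: 0.32 × 5.9 = 1.888
Other: 0.26 (unchanged)
CL_new/CL_old = 1.05 + 1.888 + 0.26 = 3.198.
Net AUC ratio = 1 / 3.198 = 0.313.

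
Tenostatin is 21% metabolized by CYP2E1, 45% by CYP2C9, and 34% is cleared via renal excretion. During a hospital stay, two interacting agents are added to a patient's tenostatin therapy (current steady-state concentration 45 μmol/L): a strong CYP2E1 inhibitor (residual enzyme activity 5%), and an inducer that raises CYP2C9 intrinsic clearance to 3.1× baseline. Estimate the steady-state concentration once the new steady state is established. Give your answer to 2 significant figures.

26 μmol/L

The CYP2E1 pathway (21% of clearance) drops to 0.05× activity: 0.21 × 0.05 = 0.0105.
The CYP2C9 pathway (45% of clearance) increases to 3.1× activity: 0.45 × 3.1 = 1.395.
The remaining 34% of clearance is unaffected.
New clearance relative to baseline: 0.0105 + 1.395 + 0.34 = 1.7455.
Steady-state concentration ∝ 1/CL: new value = 45 / 1.7455 = 26 μmol/L.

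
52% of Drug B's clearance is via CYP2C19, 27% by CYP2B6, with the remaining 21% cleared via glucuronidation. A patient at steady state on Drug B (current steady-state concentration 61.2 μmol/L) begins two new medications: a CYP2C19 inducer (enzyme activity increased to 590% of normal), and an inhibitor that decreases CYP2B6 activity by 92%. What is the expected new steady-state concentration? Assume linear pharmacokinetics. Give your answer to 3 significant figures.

The CYP2C19 pathway (52% of clearance) increases to 5.9× activity: 0.52 × 5.9 = 3.068.
The CYP2B6 pathway (27% of clearance) drops to 0.08× activity: 0.27 × 0.08 = 0.0216.
The remaining 21% of clearance is unaffected.
New clearance relative to baseline: 3.068 + 0.0216 + 0.21 = 3.2996.
Dividing the baseline by the relative clearance: 61.2 / 3.2996 = 18.5 μmol/L.

18.5 μmol/L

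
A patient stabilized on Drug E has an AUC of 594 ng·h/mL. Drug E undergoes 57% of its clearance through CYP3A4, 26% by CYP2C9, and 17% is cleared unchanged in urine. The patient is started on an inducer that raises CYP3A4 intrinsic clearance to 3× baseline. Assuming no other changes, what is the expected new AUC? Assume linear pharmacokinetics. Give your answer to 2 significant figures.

2.8 × 10² ng·h/mL

The CYP3A4 pathway (57% of clearance) increases to 3× activity: 0.57 × 3 = 1.71.
CYP2C9 (26%) and the residual 17% are unaffected.
New clearance relative to baseline: 1.71 + 0.26 + 0.17 = 2.14.
New AUC = baseline ÷ relative clearance = 594 / 2.14 = 2.8 × 10² ng·h/mL.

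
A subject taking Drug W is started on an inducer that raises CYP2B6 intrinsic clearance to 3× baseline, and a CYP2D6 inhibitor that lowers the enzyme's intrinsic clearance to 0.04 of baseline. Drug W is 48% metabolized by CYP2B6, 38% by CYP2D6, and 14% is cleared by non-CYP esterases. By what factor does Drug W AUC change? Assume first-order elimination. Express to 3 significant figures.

0.627

The CYP2B6 pathway (48% of clearance) is boosted to 3× activity: 0.48 × 3 = 1.44.
The CYP2D6 pathway (38% of clearance) falls to 0.04× activity: 0.38 × 0.04 = 0.0152.
The remaining 14% of clearance is unaffected.
Relative clearance = 1.44 + 0.0152 + 0.14 = 1.5952.
AUC ∝ 1/CL: fold-change = 1 / 1.5952 = 0.627.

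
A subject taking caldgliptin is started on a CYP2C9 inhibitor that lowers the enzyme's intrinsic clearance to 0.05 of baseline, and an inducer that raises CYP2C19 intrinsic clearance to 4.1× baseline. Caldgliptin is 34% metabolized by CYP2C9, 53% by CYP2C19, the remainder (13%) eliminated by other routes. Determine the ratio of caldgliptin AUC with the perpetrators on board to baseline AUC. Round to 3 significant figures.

CYP2C9: 0.34 × 0.05 = 0.017
CYP2C19: 0.53 × 4.1 = 2.173
Other: 0.13 (unchanged)
Relative clearance = 0.017 + 2.173 + 0.13 = 2.32.
Net AUC ratio = 1 / 2.32 = 0.431.

0.431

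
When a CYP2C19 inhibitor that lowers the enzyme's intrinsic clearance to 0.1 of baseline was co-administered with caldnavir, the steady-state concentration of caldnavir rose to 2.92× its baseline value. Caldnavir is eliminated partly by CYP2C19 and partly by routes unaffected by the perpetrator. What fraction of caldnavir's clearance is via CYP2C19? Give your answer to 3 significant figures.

Write x for the fraction cleared via CYP2C19. The observed steady-state concentration change means clearance fell to 1/2.92 = 0.3425 of baseline.
Only the CYP2C19 route changed, so 0.3425 = x·0.1 + (1 − x), giving x = 0.731.

0.731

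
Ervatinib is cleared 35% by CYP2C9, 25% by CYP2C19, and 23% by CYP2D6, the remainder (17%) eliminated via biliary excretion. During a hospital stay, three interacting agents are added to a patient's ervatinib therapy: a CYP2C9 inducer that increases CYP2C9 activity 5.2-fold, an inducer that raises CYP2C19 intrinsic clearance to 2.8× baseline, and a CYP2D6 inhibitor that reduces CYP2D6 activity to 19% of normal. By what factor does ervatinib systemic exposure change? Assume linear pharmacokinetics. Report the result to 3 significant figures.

CYP2C9: 0.35 × 5.2 = 1.82
CYP2C19: 0.25 × 2.8 = 0.7
CYP2D6: 0.23 × 0.19 = 0.0437
Other: 0.17 (unchanged)
Relative clearance = 1.82 + 0.7 + 0.0437 + 0.17 = 2.7337.
Net systemic exposure ratio = 1 / 2.7337 = 0.366.

0.366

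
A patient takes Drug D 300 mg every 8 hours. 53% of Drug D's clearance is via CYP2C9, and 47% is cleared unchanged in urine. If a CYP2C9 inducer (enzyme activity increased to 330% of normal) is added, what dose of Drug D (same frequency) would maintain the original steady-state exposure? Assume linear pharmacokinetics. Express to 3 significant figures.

666 mg

CYP2C9: 0.53 × 3.3 = 1.749
Other: 0.47 (unchanged)
New clearance relative to baseline: 1.749 + 0.47 = 2.219.
To maintain the same steady-state level, dose must scale with clearance: new dose = 300 × 2.219 = 666 mg.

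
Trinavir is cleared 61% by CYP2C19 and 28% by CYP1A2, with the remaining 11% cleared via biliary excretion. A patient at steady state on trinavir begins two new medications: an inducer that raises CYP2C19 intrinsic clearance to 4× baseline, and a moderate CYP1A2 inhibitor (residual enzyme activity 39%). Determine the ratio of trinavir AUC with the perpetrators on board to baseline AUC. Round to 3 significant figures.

0.376

The CYP2C19 pathway (61% of clearance) is boosted to 4× activity: 0.61 × 4 = 2.44.
The CYP1A2 pathway (28% of clearance) falls to 0.39× activity: 0.28 × 0.39 = 0.1092.
Non-CYP routes (11%) are unchanged.
CL_new/CL_old = 2.44 + 0.1092 + 0.11 = 2.6592.
AUC ∝ 1/CL: fold-change = 1 / 2.6592 = 0.376.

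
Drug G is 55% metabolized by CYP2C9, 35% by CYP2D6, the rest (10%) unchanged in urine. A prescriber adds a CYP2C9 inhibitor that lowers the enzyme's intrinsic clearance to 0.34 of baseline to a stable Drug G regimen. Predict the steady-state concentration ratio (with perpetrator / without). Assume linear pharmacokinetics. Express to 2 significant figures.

1.6

The CYP2C9 pathway (55% of clearance) drops to 0.34× activity: 0.55 × 0.34 = 0.187.
CYP2D6 (35%) and the residual 10% are unaffected.
CL_new/CL_old = 0.187 + 0.35 + 0.1 = 0.637.
Steady-state concentration is inversely proportional to clearance, so the fold-change is 1 / 0.637 = 1.6.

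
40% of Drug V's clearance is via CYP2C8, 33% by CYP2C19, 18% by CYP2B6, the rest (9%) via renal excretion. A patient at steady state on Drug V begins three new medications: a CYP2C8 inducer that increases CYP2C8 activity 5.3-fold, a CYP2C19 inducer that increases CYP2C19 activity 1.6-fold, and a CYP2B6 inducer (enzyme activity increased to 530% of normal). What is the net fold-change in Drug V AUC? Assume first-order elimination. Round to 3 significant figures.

The CYP2C8 pathway (40% of clearance) rises to 5.3× activity: 0.4 × 5.3 = 2.12.
The CYP2C19 pathway (33% of clearance) rises to 1.6× activity: 0.33 × 1.6 = 0.528.
The CYP2B6 pathway (18% of clearance) increases to 5.3× activity: 0.18 × 5.3 = 0.954.
Non-CYP routes (9%) are unchanged.
CL_new/CL_old = 2.12 + 0.528 + 0.954 + 0.09 = 3.692.
Because AUC varies inversely with clearance, the combined effect is 1 / 3.692 = 0.271.

0.271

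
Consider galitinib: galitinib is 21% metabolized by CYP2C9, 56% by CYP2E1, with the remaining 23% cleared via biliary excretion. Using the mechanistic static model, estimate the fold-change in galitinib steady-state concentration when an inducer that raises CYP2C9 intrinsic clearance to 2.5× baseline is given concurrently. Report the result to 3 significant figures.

0.760

CYP2C9: 0.21 × 2.5 = 0.525
CYP2E1: 0.56 (unchanged)
Other: 0.23 (unchanged)
CL_new/CL_old = 0.525 + 0.56 + 0.23 = 1.315.
Steady-state concentration is inversely proportional to clearance, so the fold-change is 1 / 1.315 = 0.760.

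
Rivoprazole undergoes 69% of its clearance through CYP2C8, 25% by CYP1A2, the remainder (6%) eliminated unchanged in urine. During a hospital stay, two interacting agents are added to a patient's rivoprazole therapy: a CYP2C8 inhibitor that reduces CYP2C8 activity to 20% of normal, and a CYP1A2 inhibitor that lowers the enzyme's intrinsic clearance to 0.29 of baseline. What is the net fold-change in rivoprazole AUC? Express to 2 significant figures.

CYP2C8: 0.69 × 0.2 = 0.138
CYP1A2: 0.25 × 0.29 = 0.0725
Other: 0.06 (unchanged)
New clearance relative to baseline: 0.138 + 0.0725 + 0.06 = 0.2705.
Net AUC ratio = 1 / 0.2705 = 3.7.

3.7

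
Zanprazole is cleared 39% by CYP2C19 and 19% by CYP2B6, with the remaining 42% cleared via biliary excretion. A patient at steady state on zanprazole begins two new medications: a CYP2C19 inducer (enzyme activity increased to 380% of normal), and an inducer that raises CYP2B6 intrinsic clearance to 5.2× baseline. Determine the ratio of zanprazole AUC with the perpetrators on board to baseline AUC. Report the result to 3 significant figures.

0.346

The CYP2C19 pathway (39% of clearance) rises to 3.8× activity: 0.39 × 3.8 = 1.482.
The CYP2B6 pathway (19% of clearance) increases to 5.2× activity: 0.19 × 5.2 = 0.988.
The remaining 42% of clearance is unaffected.
Relative clearance = 1.482 + 0.988 + 0.42 = 2.89.
Net AUC ratio = 1 / 2.89 = 0.346.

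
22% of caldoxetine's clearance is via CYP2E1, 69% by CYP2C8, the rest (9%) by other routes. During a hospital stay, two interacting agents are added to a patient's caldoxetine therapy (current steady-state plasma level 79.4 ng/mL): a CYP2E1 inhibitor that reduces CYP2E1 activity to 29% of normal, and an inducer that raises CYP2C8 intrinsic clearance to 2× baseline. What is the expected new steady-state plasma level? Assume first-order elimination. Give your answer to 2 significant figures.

52 ng/mL

The CYP2E1 pathway (22% of clearance) drops to 0.29× activity: 0.22 × 0.29 = 0.0638.
The CYP2C8 pathway (69% of clearance) is boosted to 2× activity: 0.69 × 2 = 1.38.
Non-CYP routes (9%) are unchanged.
Relative clearance = 0.0638 + 1.38 + 0.09 = 1.5338.
Dividing the baseline by the relative clearance: 79.4 / 1.5338 = 52 ng/mL.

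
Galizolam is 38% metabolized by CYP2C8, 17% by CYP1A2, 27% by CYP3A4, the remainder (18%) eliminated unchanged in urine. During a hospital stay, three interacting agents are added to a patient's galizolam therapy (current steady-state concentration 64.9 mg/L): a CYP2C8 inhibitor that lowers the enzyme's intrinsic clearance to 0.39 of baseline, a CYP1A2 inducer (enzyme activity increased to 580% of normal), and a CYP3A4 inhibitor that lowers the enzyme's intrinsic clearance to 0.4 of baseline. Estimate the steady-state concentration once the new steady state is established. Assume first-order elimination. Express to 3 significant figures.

The CYP2C8 pathway (38% of clearance) falls to 0.39× activity: 0.38 × 0.39 = 0.1482.
The CYP1A2 pathway (17% of clearance) is boosted to 5.8× activity: 0.17 × 5.8 = 0.986.
The CYP3A4 pathway (27% of clearance) is reduced to 0.4× activity: 0.27 × 0.4 = 0.108.
Non-CYP routes (18%) are unchanged.
CL_new/CL_old = 0.1482 + 0.986 + 0.108 + 0.18 = 1.4222.
Dividing the baseline by the relative clearance: 64.9 / 1.4222 = 45.6 mg/L.

45.6 mg/L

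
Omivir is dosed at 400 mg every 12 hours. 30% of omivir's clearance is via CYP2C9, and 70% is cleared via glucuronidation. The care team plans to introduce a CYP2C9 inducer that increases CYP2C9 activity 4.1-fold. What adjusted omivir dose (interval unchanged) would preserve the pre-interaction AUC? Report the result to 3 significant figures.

772 mg

CYP2C9: 0.3 × 4.1 = 1.23
Other: 0.7 (unchanged)
CL_new/CL_old = 1.23 + 0.7 = 1.93.
To maintain the same steady-state level, dose must scale with clearance: new dose = 400 × 1.93 = 772 mg.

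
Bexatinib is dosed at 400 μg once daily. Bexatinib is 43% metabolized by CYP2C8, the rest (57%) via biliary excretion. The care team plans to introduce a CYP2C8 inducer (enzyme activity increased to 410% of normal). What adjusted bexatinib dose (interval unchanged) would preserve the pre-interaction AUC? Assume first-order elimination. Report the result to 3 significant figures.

The CYP2C8 pathway (43% of clearance) is boosted to 4.1× activity: 0.43 × 4.1 = 1.763.
Non-CYP routes (57%) are unchanged.
Relative clearance = 1.763 + 0.57 = 2.333.
Exposure is unchanged when dose changes in proportion to clearance. New dose = 400 μg × 2.333 = 933 μg.

933 μg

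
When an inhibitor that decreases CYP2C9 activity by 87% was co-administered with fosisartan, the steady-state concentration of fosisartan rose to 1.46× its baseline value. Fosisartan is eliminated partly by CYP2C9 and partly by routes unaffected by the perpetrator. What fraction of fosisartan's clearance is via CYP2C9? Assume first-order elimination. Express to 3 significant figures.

CL'/CL = 1 / 1.46 = 0.6849
0.13·fm + (1 − fm) = 0.6849
fm = (0.6849 − 1) / (0.13 − 1) = 0.362

0.362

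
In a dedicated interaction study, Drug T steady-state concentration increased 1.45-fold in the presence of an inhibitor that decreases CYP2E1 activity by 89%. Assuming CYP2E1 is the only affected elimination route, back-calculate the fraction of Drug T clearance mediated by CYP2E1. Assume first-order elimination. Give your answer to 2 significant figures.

0.35

Write x for the fraction cleared via CYP2E1. The observed steady-state concentration change means clearance fell to 1/1.45 = 0.6897 of baseline.
Setting x·0.11 + (1 − x) = 0.6897 and solving: x = (0.6897 − 1)/(0.11 − 1) = 0.35.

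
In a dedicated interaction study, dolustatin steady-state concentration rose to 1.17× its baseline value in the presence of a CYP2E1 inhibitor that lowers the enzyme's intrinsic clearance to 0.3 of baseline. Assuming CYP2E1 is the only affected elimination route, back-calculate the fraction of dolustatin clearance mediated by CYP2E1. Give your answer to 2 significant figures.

0.21

Write x for the fraction cleared via CYP2E1. The observed steady-state concentration change means clearance fell to 1/1.17 = 0.8547 of baseline.
Setting x·0.3 + (1 − x) = 0.8547 and solving: x = (0.8547 − 1)/(0.3 − 1) = 0.21.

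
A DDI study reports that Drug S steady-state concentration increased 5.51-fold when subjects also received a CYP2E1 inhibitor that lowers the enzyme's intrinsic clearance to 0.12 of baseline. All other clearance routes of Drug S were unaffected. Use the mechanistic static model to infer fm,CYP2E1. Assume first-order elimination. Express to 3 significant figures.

0.930

Let fm be the CYP2E1 fraction. New clearance relative to baseline = fm × 0.12 + (1 − fm).
Steady-state concentration ratio = 1 / (new CL fraction), so new CL fraction = 1 / 5.51 = 0.1815.
fm × 0.12 + 1 − fm = 0.1815  ⇒  fm × (0.12 − 1) = −0.8185  ⇒  fm = 0.930.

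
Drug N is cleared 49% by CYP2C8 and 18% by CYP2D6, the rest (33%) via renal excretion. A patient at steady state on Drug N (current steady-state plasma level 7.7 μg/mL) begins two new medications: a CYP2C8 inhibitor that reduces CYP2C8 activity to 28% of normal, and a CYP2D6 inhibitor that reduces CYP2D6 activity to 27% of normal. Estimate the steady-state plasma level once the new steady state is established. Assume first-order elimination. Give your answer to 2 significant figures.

15 μg/mL

The CYP2C8 pathway (49% of clearance) is reduced to 0.28× activity: 0.49 × 0.28 = 0.1372.
The CYP2D6 pathway (18% of clearance) falls to 0.27× activity: 0.18 × 0.27 = 0.0486.
Non-CYP routes (33%) are unchanged.
CL_new/CL_old = 0.1372 + 0.0486 + 0.33 = 0.5158.
New steady-state plasma level = 7.7 / 0.5158 = 15 μg/mL (concentration scales inversely with clearance).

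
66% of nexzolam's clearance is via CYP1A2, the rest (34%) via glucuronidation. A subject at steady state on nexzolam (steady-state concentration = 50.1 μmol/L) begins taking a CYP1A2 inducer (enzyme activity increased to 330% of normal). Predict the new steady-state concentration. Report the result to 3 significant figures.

19.9 μmol/L

The CYP1A2 pathway (66% of clearance) is boosted to 3.3× activity: 0.66 × 3.3 = 2.178.
Non-CYP routes (34%) are unchanged.
CL_new/CL_old = 2.178 + 0.34 = 2.518.
Steady-state concentration ∝ 1/CL, so new value = 50.1 / 2.518 = 19.9 μmol/L.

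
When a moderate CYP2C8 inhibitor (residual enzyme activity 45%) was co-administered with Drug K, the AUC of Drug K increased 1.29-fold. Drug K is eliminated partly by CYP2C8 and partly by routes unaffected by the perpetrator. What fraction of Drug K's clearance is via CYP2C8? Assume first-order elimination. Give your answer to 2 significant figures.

0.41

CL'/CL = 1 / 1.29 = 0.7752
0.45·fm + (1 − fm) = 0.7752
fm = (0.7752 − 1) / (0.45 − 1) = 0.41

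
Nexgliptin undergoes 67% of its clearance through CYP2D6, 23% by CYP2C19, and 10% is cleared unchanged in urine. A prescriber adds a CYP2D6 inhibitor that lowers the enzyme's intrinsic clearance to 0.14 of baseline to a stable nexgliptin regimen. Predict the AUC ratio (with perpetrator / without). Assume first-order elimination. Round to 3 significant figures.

CYP2D6: 0.67 × 0.14 = 0.0938
CYP2C19: 0.23 (unchanged)
Other: 0.1 (unchanged)
New clearance relative to baseline: 0.0938 + 0.23 + 0.1 = 0.4238.
Since AUC ∝ 1/CL, the ratio is 1 / 0.4238 = 2.36.

2.36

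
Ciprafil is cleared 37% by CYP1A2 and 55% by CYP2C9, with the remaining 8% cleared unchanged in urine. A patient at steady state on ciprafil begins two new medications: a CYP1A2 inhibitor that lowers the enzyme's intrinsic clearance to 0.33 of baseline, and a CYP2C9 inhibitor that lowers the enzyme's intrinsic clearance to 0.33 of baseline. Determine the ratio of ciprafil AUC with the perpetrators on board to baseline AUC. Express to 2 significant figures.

CYP1A2: 0.37 × 0.33 = 0.1221
CYP2C9: 0.55 × 0.33 = 0.1815
Other: 0.08 (unchanged)
New clearance relative to baseline: 0.1221 + 0.1815 + 0.08 = 0.3836.
Because AUC varies inversely with clearance, the combined effect is 1 / 0.3836 = 2.6.

2.6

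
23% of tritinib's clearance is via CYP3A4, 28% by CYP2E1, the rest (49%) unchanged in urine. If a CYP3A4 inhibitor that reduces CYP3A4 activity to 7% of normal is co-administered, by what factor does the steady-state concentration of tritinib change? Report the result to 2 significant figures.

The CYP3A4 pathway (23% of clearance) falls to 0.07× activity: 0.23 × 0.07 = 0.0161.
CYP2E1 (28%) and the residual 49% are unaffected.
CL_new/CL_old = 0.0161 + 0.28 + 0.49 = 0.7861.
Since steady-state concentration ∝ 1/CL, the ratio is 1 / 0.7861 = 1.3.

1.3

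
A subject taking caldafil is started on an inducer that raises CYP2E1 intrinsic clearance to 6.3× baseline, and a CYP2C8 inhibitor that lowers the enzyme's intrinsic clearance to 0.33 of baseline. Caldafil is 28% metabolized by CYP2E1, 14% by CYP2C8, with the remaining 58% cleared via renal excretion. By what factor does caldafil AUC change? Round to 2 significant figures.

The CYP2E1 pathway (28% of clearance) rises to 6.3× activity: 0.28 × 6.3 = 1.764.
The CYP2C8 pathway (14% of clearance) drops to 0.33× activity: 0.14 × 0.33 = 0.0462.
Non-CYP routes (58%) are unchanged.
New clearance relative to baseline: 1.764 + 0.0462 + 0.58 = 2.3902.
Because AUC varies inversely with clearance, the combined effect is 1 / 2.3902 = 0.42.

0.42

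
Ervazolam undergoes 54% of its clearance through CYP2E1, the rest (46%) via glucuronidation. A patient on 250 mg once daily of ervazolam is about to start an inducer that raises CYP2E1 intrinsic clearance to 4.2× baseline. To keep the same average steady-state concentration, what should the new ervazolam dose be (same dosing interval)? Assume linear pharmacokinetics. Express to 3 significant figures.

682 mg

CYP2E1: 0.54 × 4.2 = 2.268
Other: 0.46 (unchanged)
CL_new/CL_old = 2.268 + 0.46 = 2.728.
Exposure is unchanged when dose changes in proportion to clearance. New dose = 250 mg × 2.728 = 682 mg.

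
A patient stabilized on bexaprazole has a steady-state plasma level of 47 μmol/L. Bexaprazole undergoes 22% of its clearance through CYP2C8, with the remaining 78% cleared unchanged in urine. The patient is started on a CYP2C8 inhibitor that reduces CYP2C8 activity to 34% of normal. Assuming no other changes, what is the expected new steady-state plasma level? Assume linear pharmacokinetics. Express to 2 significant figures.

The CYP2C8 pathway (22% of clearance) drops to 0.34× activity: 0.22 × 0.34 = 0.0748.
The remaining 78% of clearance is unaffected.
CL_new/CL_old = 0.0748 + 0.78 = 0.8548.
With dosing unchanged, steady-state plasma level scales as 1/CL: 47 / 0.8548 = 55 μmol/L.

55 μmol/L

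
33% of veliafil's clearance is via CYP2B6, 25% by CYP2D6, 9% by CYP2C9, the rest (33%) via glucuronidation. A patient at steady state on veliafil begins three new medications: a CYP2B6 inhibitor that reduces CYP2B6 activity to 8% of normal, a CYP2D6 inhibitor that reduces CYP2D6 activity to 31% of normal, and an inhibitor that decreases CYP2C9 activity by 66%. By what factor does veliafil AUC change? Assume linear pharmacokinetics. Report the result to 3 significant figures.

2.15

CYP2B6: 0.33 × 0.08 = 0.0264
CYP2D6: 0.25 × 0.31 = 0.0775
CYP2C9: 0.09 × 0.34 = 0.0306
Other: 0.33 (unchanged)
New clearance relative to baseline: 0.0264 + 0.0775 + 0.0306 + 0.33 = 0.4645.
Because AUC varies inversely with clearance, the combined effect is 1 / 0.4645 = 2.15.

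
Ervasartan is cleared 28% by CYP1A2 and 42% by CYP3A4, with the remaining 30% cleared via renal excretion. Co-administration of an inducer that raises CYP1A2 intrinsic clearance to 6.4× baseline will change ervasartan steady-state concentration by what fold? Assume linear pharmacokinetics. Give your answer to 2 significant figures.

CYP1A2: 0.28 × 6.4 = 1.792
CYP3A4: 0.42 (unchanged)
Other: 0.3 (unchanged)
Relative clearance = 1.792 + 0.42 + 0.3 = 2.512.
Steady-state concentration is inversely proportional to clearance, so the fold-change is 1 / 2.512 = 0.40.

0.40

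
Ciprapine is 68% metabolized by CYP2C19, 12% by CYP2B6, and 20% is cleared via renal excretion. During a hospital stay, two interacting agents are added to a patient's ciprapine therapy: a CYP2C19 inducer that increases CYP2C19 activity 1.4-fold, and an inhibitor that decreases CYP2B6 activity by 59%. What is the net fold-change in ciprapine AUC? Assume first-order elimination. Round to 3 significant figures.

0.833

The CYP2C19 pathway (68% of clearance) is boosted to 1.4× activity: 0.68 × 1.4 = 0.952.
The CYP2B6 pathway (12% of clearance) drops to 0.41× activity: 0.12 × 0.41 = 0.0492.
Non-CYP routes (20%) are unchanged.
CL_new/CL_old = 0.952 + 0.0492 + 0.2 = 1.2012.
AUC ∝ 1/CL: fold-change = 1 / 1.2012 = 0.833.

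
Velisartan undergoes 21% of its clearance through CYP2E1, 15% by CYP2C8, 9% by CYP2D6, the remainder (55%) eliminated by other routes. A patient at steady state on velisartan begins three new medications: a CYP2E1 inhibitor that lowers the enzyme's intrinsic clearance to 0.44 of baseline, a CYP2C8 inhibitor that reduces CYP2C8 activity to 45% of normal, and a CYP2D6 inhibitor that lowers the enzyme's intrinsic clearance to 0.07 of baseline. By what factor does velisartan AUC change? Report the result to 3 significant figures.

1.40

CYP2E1: 0.21 × 0.44 = 0.0924
CYP2C8: 0.15 × 0.45 = 0.0675
CYP2D6: 0.09 × 0.07 = 0.0063
Other: 0.55 (unchanged)
Relative clearance = 0.0924 + 0.0675 + 0.0063 + 0.55 = 0.7162.
AUC ∝ 1/CL: fold-change = 1 / 0.7162 = 1.40.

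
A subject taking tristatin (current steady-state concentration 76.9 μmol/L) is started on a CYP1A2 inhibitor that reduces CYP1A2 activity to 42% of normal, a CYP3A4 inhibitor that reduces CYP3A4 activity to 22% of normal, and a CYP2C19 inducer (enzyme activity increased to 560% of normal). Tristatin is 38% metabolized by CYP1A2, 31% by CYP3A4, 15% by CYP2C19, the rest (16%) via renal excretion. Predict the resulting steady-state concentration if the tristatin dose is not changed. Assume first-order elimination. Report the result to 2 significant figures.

The CYP1A2 pathway (38% of clearance) falls to 0.42× activity: 0.38 × 0.42 = 0.1596.
The CYP3A4 pathway (31% of clearance) falls to 0.22× activity: 0.31 × 0.22 = 0.0682.
The CYP2C19 pathway (15% of clearance) increases to 5.6× activity: 0.15 × 5.6 = 0.84.
The remaining 16% of clearance is unaffected.
New clearance relative to baseline: 0.1596 + 0.0682 + 0.84 + 0.16 = 1.2278.
New steady-state concentration = 76.9 / 1.2278 = 63 μmol/L (concentration scales inversely with clearance).

63 μmol/L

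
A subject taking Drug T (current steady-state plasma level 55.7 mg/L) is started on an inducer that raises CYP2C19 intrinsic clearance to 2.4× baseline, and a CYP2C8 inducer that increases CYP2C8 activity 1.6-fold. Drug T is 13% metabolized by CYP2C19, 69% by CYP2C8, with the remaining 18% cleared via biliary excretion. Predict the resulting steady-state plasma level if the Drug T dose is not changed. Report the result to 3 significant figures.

The CYP2C19 pathway (13% of clearance) is boosted to 2.4× activity: 0.13 × 2.4 = 0.312.
The CYP2C8 pathway (69% of clearance) is boosted to 1.6× activity: 0.69 × 1.6 = 1.104.
The remaining 18% of clearance is unaffected.
CL_new/CL_old = 0.312 + 1.104 + 0.18 = 1.596.
Dividing the baseline by the relative clearance: 55.7 / 1.596 = 34.9 mg/L.

34.9 mg/L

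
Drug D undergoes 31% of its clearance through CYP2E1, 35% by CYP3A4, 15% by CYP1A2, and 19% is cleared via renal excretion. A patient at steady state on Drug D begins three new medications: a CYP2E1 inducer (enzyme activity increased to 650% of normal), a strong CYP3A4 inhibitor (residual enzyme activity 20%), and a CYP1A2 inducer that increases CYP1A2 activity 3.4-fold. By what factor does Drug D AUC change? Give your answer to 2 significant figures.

CYP2E1: 0.31 × 6.5 = 2.015
CYP3A4: 0.35 × 0.2 = 0.07
CYP1A2: 0.15 × 3.4 = 0.51
Other: 0.19 (unchanged)
New clearance relative to baseline: 2.015 + 0.07 + 0.51 + 0.19 = 2.785.
Net AUC ratio = 1 / 2.785 = 0.36.

0.36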